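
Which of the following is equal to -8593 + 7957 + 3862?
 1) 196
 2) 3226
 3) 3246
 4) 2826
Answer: 2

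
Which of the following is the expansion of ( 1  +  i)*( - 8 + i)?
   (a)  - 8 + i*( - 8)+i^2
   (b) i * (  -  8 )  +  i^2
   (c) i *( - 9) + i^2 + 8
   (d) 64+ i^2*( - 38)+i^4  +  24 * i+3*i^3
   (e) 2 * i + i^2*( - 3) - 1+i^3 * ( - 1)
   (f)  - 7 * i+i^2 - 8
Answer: f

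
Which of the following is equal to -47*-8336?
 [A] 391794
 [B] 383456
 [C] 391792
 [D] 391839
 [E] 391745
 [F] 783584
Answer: C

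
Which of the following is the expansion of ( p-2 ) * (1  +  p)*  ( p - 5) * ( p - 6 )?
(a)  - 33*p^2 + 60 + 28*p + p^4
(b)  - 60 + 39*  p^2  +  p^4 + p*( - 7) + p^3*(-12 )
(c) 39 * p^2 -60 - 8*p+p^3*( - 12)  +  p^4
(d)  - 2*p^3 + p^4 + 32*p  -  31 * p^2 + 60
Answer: c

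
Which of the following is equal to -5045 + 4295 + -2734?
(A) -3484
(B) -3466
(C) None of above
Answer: A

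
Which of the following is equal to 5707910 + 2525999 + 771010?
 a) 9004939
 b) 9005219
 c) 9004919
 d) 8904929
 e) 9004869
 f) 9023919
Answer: c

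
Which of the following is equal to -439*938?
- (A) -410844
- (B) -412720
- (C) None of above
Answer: C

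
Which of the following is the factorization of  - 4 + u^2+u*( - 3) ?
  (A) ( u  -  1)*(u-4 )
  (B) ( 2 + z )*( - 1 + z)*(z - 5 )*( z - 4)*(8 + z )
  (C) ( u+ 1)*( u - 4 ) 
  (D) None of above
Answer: C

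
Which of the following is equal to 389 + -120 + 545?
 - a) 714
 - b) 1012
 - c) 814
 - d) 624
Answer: c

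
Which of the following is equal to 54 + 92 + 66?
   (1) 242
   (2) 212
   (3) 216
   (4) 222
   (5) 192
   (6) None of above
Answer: 2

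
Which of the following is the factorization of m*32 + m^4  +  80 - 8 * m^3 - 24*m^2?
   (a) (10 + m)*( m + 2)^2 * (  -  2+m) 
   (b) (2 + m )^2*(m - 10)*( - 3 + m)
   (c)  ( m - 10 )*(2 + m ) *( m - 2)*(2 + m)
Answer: c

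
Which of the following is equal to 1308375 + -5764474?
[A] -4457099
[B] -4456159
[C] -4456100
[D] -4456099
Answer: D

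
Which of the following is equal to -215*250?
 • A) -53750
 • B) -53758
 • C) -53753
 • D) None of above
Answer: A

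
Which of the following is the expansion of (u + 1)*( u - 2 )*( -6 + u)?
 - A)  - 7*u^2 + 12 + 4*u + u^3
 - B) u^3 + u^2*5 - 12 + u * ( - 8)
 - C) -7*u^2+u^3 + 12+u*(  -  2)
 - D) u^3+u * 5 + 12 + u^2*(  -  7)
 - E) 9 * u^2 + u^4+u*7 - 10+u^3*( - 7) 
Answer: A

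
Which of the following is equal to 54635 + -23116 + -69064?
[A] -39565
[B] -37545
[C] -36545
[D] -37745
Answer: B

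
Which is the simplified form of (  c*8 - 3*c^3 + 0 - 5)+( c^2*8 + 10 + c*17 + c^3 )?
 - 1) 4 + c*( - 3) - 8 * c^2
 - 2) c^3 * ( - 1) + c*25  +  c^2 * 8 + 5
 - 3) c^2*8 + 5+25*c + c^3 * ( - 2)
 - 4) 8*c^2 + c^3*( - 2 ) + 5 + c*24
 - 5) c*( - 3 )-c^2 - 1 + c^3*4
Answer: 3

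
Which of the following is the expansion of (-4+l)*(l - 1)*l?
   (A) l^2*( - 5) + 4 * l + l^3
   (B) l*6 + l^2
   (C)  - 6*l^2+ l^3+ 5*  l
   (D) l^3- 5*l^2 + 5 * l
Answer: A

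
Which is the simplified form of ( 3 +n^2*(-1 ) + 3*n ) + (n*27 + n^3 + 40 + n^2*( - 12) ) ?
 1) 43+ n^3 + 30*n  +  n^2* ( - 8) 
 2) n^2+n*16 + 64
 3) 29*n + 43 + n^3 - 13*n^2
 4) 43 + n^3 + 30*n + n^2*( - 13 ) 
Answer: 4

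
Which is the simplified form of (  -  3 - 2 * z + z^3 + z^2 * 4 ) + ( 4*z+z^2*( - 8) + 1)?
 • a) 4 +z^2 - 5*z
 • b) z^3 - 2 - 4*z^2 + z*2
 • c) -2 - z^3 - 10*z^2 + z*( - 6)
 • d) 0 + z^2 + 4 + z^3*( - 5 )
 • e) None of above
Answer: b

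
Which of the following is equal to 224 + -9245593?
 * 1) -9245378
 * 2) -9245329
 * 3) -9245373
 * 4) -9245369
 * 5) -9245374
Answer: 4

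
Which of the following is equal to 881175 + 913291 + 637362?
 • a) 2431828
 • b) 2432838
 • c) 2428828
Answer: a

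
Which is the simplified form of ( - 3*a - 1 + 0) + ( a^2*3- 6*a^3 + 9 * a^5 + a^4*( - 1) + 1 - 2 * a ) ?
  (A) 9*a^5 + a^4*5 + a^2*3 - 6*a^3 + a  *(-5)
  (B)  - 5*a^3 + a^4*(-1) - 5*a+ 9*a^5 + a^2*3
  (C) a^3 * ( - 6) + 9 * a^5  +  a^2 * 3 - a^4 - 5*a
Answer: C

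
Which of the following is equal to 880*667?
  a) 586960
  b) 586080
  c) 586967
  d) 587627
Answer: a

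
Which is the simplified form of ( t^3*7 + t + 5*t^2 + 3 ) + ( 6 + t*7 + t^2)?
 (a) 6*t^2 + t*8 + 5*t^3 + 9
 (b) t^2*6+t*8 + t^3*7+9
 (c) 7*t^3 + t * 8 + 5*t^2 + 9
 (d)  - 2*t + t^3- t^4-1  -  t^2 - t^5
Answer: b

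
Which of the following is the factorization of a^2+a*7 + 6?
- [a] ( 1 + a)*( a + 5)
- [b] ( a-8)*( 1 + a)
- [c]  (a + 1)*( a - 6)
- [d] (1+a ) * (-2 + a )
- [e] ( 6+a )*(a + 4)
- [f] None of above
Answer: f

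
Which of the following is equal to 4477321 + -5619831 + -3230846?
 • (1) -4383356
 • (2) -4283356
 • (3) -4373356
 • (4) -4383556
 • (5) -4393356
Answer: 3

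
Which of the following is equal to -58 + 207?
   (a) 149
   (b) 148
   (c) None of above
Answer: a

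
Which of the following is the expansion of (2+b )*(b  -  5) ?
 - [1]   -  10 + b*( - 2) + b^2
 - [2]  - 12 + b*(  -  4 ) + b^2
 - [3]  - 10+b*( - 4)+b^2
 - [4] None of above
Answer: 4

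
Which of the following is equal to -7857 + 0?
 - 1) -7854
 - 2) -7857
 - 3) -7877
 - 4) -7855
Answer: 2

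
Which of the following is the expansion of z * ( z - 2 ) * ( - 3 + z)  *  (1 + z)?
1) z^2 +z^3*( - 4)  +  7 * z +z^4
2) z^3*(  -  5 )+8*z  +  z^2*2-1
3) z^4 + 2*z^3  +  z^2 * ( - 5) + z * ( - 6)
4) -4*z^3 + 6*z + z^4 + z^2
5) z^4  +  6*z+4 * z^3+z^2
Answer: 4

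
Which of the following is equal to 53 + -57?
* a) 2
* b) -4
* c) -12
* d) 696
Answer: b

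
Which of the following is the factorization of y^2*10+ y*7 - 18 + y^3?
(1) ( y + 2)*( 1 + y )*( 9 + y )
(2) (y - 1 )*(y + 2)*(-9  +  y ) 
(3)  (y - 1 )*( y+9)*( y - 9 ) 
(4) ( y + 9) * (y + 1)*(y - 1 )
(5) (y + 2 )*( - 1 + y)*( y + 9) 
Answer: 5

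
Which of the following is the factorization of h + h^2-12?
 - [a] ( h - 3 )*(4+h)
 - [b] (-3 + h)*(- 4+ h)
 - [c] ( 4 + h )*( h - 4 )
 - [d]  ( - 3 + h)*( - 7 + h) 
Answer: a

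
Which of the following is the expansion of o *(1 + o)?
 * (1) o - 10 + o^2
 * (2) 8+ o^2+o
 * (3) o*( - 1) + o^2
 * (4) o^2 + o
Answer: 4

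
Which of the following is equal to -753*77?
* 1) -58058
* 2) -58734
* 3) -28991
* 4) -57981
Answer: 4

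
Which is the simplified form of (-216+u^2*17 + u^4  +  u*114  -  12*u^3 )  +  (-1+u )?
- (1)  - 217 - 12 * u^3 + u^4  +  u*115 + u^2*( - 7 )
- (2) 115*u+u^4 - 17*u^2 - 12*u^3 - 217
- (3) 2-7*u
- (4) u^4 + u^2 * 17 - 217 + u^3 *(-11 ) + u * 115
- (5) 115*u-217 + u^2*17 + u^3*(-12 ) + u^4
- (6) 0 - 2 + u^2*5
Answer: 5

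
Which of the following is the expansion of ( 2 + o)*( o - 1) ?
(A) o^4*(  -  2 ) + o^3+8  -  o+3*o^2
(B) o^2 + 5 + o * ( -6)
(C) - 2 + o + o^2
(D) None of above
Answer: C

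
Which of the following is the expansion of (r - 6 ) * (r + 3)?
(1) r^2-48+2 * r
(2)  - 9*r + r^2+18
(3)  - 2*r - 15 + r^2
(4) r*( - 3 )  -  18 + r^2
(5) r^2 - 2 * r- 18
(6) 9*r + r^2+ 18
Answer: 4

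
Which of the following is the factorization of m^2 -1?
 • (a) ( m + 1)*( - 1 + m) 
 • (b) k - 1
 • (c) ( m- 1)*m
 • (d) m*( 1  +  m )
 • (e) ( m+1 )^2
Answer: a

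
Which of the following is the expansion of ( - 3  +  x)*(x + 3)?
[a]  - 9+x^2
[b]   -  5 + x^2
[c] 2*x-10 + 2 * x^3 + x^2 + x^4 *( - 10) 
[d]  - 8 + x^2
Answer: a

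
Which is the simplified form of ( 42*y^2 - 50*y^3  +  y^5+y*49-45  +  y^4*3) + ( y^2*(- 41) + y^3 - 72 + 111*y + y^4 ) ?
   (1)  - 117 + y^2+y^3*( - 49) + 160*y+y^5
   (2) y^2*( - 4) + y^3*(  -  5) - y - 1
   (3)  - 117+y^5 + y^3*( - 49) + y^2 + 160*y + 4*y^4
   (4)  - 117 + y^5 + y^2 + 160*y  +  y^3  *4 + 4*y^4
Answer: 3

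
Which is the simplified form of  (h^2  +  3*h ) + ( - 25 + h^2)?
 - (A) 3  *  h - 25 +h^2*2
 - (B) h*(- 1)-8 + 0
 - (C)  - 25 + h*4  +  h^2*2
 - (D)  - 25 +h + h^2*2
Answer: A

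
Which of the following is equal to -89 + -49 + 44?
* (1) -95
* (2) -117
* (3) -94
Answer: 3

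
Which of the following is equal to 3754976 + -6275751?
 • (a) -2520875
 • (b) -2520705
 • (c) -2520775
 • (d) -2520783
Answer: c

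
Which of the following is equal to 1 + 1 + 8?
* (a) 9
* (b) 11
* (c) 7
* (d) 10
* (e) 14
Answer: d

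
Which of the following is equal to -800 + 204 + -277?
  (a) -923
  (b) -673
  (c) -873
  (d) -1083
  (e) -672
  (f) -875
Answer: c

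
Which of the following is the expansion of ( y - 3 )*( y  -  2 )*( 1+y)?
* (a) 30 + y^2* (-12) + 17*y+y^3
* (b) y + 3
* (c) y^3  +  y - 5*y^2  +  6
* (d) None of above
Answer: d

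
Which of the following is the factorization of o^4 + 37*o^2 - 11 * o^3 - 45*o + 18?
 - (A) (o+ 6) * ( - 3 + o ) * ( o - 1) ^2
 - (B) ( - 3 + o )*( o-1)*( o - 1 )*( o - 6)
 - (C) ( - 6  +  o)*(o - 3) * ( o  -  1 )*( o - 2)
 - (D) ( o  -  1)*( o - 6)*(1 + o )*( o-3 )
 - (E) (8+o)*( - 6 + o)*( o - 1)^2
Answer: B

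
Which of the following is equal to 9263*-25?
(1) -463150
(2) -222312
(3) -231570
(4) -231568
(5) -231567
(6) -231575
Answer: 6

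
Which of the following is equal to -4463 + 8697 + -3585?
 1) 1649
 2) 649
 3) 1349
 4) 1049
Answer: 2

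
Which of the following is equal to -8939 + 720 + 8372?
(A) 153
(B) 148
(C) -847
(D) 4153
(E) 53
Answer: A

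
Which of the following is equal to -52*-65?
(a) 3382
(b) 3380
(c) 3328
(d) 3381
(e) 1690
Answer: b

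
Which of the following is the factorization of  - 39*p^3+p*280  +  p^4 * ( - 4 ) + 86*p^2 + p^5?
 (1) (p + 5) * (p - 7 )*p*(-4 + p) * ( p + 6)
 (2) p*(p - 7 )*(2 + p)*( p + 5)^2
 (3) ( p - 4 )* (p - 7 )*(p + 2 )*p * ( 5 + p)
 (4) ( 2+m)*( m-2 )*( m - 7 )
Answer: 3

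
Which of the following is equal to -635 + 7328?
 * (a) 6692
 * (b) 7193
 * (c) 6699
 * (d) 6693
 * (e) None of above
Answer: d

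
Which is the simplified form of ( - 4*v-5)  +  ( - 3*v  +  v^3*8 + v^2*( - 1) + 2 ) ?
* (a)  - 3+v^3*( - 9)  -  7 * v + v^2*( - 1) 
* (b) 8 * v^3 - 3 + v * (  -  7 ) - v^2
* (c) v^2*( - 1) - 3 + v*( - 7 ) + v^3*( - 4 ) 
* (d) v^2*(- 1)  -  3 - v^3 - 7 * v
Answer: b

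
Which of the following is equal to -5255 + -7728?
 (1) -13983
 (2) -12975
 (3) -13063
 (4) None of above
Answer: 4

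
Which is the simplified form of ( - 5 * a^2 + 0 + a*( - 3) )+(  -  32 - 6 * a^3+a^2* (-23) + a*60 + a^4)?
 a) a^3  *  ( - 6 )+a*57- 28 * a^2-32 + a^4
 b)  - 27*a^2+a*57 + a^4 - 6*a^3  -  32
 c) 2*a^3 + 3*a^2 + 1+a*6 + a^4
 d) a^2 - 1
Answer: a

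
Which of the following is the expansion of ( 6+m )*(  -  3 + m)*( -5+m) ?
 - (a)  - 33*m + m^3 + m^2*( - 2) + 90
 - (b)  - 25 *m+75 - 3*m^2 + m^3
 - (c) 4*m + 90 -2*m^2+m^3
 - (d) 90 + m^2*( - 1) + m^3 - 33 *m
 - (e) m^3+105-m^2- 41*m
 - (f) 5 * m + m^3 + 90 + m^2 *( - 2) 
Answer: a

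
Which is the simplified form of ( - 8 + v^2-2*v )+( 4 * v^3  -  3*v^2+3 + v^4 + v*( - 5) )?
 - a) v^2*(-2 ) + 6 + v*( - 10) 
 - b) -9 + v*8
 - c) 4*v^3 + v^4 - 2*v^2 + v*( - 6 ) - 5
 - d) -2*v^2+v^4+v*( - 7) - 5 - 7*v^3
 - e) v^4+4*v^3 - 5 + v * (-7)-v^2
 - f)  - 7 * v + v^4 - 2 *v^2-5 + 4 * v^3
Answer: f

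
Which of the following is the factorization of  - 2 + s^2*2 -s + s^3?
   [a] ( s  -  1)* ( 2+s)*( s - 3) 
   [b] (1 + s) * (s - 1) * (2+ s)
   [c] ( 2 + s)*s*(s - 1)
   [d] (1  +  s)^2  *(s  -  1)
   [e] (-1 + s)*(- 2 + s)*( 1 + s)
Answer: b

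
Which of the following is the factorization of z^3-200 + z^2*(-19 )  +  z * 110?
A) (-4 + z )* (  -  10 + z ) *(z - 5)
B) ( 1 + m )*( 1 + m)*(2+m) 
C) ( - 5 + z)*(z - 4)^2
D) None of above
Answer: A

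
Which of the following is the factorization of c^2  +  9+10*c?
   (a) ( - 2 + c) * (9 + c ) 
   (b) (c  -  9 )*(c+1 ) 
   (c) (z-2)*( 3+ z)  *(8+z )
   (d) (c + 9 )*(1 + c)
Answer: d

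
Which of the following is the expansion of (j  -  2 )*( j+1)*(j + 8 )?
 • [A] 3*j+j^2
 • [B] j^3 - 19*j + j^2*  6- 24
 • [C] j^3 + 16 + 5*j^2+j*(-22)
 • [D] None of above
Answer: D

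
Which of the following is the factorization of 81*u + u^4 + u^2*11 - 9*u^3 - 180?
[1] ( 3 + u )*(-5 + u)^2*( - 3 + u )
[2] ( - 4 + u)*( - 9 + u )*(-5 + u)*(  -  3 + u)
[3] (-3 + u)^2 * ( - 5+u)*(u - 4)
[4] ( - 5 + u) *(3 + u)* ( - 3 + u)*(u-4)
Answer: 4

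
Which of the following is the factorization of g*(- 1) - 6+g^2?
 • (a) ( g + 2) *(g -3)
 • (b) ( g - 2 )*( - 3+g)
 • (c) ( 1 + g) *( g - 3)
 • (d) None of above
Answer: a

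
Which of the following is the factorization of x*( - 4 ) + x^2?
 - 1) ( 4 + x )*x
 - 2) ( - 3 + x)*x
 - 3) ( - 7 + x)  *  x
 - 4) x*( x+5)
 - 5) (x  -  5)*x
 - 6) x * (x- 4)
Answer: 6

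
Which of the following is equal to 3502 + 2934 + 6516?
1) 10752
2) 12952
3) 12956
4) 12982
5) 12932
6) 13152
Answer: 2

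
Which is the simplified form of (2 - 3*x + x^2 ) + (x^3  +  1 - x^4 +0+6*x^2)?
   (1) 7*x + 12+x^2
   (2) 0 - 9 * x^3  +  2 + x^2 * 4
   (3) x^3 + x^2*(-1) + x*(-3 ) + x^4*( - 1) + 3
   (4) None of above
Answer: 4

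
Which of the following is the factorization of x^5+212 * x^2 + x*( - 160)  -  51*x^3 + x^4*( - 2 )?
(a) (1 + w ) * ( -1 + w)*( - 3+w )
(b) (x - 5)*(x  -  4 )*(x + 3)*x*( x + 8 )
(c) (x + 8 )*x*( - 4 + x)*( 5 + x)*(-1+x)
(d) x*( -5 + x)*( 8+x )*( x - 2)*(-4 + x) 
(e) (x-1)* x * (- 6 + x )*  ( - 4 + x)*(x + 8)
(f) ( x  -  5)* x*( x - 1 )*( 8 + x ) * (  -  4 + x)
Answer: f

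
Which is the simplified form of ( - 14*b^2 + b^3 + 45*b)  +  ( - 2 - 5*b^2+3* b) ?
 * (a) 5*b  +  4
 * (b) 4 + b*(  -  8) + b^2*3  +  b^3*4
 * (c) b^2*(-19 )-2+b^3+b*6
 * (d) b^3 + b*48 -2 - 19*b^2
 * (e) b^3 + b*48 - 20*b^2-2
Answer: d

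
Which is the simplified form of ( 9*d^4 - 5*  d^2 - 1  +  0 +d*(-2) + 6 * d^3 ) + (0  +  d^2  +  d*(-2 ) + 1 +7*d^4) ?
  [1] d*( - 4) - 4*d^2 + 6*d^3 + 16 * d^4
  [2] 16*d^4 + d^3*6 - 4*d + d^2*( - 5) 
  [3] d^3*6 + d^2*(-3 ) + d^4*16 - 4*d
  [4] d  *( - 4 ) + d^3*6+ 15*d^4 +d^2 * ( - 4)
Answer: 1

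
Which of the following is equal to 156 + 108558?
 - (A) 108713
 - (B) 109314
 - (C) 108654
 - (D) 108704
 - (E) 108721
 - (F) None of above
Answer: F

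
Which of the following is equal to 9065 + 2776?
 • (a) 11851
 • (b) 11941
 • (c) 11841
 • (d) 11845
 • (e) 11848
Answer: c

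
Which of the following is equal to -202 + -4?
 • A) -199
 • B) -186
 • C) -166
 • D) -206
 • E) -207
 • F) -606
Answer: D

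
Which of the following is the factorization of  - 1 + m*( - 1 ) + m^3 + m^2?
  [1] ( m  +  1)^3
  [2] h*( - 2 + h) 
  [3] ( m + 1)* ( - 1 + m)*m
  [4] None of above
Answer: 4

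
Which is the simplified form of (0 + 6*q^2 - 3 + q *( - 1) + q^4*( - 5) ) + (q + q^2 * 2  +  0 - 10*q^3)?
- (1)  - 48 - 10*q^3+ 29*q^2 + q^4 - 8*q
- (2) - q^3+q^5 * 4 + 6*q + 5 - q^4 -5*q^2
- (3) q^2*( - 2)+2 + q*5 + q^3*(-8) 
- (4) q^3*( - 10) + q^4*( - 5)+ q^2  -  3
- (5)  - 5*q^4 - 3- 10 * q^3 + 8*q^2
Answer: 5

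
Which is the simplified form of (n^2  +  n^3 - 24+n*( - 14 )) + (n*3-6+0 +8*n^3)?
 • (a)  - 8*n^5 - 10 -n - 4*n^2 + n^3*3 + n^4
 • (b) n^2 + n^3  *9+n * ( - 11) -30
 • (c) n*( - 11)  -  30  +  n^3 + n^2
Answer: b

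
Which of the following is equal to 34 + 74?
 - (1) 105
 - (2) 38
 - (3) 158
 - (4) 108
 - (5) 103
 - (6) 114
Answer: 4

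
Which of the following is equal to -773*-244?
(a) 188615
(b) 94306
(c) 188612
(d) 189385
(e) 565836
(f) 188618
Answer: c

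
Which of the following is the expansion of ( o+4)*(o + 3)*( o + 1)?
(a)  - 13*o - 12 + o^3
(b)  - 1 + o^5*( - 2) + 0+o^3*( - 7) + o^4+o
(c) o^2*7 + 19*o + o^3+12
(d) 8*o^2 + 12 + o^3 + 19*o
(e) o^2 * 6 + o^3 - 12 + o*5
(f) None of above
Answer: d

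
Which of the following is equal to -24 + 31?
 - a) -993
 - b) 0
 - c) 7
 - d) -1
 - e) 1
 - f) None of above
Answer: c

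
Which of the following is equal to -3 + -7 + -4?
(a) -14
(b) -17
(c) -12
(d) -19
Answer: a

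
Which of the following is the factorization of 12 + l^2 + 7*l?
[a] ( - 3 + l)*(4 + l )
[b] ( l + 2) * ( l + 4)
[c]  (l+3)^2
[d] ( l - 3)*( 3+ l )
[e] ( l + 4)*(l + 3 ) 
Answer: e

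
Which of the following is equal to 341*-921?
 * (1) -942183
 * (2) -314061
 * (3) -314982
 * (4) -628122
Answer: 2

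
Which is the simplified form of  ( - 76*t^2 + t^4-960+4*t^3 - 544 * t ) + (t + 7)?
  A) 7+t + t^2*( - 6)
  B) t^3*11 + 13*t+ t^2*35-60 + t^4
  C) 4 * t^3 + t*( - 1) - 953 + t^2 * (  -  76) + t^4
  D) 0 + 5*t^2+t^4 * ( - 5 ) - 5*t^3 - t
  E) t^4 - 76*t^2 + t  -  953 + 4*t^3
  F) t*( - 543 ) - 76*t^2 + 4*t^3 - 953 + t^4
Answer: F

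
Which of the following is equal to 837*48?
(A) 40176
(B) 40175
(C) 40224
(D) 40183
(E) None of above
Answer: A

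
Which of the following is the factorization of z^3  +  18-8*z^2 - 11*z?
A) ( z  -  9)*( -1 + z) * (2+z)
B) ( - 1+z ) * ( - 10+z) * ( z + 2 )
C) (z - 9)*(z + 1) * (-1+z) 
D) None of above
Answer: A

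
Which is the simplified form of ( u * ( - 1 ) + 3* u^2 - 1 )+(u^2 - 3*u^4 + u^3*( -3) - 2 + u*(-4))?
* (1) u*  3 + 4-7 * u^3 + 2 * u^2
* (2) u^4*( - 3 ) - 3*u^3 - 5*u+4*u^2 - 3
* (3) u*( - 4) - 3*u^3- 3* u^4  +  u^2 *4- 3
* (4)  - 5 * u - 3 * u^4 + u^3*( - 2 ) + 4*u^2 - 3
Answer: 2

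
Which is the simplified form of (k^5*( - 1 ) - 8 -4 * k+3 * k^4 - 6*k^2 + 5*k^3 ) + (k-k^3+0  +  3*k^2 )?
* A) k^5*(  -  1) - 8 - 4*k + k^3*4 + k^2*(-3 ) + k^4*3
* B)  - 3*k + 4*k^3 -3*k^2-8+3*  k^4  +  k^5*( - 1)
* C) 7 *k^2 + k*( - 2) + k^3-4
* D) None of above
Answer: B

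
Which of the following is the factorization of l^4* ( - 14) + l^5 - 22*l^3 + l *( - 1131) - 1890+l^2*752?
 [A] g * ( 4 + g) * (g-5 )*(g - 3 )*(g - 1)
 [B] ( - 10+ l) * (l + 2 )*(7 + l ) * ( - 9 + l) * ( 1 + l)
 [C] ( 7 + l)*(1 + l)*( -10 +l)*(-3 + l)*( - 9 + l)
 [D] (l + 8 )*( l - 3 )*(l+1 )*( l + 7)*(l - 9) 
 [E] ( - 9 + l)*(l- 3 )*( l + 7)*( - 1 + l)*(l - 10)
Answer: C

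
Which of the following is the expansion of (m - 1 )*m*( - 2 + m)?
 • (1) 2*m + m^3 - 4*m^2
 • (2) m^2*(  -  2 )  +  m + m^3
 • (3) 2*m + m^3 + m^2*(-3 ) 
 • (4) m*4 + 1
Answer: 3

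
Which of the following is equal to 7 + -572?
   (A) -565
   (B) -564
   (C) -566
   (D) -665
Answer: A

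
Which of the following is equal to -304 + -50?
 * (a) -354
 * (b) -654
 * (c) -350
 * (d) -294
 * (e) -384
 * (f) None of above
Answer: a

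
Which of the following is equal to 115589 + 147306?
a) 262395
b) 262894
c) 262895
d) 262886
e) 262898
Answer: c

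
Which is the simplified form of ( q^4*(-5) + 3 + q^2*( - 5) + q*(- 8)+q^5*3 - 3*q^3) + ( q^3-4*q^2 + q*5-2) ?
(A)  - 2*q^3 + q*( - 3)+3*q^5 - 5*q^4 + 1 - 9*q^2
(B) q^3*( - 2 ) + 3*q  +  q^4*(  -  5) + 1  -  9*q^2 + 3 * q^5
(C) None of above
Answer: A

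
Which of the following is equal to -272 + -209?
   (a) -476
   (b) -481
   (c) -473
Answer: b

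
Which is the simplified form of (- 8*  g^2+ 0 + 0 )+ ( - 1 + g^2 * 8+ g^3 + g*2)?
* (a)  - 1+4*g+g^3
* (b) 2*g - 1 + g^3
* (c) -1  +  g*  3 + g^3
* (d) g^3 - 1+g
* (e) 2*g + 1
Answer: b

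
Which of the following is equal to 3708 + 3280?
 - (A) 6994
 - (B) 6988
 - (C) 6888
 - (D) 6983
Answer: B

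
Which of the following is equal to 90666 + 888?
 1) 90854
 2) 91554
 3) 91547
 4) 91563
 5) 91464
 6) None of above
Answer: 2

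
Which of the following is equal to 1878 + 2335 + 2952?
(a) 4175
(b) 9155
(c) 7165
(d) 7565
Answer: c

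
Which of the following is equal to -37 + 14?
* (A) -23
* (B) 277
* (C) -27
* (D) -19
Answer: A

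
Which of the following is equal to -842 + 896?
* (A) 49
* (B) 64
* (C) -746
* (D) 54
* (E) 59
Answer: D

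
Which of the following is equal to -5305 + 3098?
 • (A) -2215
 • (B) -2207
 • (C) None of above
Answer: B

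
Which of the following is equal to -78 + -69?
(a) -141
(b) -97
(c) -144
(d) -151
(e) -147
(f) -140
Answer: e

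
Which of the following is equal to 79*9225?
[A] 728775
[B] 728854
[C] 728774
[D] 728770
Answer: A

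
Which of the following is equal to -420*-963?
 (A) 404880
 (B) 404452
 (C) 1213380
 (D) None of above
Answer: D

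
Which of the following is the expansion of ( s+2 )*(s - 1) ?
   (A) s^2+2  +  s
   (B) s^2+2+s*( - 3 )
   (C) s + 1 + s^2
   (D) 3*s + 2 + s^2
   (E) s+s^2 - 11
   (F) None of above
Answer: F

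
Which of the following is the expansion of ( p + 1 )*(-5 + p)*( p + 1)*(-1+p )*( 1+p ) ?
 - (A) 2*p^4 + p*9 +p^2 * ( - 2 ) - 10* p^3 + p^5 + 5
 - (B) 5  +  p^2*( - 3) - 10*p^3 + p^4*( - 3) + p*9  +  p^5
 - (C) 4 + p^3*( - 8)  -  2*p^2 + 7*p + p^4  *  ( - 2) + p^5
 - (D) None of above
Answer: D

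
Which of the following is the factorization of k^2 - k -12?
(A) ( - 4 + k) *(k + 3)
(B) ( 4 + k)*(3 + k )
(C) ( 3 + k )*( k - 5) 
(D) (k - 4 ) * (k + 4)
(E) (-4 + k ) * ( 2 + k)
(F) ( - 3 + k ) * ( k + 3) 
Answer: A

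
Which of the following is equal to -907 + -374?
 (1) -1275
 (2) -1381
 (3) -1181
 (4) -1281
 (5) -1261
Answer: 4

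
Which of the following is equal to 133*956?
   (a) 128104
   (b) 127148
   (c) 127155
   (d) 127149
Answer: b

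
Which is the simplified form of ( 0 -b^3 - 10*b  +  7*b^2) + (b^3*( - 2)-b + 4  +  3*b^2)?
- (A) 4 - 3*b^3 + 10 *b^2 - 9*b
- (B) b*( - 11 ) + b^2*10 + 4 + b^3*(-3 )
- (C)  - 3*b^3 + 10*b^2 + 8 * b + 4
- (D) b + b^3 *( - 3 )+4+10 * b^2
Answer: B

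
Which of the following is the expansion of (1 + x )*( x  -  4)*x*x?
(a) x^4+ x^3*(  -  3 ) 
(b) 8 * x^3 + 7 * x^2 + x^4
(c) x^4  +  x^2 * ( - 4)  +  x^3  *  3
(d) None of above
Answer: d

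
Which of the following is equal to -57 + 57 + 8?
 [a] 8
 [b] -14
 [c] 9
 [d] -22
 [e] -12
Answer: a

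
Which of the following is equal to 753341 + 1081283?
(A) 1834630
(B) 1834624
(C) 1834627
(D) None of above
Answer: B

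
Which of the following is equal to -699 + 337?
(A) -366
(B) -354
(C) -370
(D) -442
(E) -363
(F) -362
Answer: F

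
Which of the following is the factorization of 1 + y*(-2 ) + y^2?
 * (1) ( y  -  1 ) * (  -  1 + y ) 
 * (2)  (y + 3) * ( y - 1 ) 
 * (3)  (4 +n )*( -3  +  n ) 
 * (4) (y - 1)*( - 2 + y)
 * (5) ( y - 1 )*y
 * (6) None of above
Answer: 1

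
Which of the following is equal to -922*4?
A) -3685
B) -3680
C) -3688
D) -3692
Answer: C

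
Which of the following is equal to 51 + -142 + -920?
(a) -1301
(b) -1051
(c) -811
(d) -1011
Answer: d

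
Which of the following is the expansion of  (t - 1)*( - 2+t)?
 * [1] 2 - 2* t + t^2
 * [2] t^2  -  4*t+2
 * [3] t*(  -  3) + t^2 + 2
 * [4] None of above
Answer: 3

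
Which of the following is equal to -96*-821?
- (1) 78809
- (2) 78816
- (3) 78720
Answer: 2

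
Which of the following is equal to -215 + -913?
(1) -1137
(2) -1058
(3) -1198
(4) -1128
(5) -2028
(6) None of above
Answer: 4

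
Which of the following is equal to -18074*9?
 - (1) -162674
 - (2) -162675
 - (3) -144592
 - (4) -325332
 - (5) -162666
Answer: 5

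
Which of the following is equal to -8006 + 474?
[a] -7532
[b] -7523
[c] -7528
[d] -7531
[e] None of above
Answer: a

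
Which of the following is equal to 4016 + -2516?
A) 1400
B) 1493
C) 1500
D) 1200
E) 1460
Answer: C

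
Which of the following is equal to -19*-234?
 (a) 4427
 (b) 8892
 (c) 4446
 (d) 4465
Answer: c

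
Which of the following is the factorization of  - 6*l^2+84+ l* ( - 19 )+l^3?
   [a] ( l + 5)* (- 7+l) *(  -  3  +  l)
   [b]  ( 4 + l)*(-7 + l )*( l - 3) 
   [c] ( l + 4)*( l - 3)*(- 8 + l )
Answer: b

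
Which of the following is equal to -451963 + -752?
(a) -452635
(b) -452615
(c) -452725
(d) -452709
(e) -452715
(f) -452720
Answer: e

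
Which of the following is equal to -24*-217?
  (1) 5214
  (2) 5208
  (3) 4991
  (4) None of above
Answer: 2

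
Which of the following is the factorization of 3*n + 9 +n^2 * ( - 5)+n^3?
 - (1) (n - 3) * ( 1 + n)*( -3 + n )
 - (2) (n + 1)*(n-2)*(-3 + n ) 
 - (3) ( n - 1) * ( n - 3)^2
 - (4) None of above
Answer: 1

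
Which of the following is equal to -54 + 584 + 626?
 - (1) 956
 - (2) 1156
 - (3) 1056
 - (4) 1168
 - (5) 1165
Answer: 2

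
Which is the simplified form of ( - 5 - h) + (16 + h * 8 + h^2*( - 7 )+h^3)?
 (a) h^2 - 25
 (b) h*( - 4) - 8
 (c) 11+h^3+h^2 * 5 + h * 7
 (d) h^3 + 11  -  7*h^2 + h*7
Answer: d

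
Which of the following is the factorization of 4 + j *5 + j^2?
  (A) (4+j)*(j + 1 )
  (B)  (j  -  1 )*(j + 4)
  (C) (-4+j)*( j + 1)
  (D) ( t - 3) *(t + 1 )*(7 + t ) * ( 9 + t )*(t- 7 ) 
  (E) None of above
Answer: A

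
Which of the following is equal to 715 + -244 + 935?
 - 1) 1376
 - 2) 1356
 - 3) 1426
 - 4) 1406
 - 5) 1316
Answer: 4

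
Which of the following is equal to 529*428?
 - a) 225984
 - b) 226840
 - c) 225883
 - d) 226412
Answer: d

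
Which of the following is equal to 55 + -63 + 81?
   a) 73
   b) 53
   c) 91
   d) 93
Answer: a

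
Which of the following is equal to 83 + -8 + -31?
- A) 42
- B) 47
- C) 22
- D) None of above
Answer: D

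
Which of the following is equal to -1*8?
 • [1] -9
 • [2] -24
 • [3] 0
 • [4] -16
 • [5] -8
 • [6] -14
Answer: 5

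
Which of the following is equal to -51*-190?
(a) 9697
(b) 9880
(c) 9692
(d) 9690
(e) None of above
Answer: d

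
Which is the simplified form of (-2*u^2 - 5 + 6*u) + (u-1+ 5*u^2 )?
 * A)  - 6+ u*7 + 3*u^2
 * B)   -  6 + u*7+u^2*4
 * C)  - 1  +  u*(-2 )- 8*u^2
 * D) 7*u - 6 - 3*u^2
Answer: A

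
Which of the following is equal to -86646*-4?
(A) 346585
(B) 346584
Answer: B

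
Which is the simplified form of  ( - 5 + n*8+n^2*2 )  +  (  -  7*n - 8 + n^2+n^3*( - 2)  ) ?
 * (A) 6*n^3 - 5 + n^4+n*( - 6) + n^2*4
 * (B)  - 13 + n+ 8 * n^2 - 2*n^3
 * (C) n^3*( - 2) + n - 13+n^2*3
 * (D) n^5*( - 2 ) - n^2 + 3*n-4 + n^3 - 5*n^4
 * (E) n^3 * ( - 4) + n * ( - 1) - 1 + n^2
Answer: C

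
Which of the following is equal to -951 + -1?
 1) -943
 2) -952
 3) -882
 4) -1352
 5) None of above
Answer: 2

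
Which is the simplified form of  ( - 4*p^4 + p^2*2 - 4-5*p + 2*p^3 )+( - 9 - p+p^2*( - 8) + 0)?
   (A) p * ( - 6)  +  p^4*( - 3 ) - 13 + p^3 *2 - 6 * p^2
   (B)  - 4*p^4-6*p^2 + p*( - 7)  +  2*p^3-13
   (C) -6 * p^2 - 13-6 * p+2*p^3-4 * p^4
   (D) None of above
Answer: C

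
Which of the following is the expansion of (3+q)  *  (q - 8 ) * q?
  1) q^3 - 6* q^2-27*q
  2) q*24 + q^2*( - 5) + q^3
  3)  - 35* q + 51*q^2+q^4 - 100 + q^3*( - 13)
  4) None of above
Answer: 4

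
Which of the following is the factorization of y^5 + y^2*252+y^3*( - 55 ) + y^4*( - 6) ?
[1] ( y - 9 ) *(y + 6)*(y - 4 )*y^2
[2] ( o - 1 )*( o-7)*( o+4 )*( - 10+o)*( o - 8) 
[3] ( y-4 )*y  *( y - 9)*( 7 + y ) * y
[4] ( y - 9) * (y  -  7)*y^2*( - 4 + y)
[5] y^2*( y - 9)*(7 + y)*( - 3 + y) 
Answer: 3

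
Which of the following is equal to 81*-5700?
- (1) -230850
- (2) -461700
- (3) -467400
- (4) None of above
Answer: 2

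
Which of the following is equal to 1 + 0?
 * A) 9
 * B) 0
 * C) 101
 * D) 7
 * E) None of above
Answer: E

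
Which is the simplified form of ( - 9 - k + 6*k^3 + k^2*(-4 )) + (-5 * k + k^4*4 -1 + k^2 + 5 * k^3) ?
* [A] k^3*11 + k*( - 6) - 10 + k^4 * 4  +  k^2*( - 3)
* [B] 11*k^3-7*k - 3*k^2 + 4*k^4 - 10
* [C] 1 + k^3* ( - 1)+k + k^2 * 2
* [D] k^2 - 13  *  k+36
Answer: A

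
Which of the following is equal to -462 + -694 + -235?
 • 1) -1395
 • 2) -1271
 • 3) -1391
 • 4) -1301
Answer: 3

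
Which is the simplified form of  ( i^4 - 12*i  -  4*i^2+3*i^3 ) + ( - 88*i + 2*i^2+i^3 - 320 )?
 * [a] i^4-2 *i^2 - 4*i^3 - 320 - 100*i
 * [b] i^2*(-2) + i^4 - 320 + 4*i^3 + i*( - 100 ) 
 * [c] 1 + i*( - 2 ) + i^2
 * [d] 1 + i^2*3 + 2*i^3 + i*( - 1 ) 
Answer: b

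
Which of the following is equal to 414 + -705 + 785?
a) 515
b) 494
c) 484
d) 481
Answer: b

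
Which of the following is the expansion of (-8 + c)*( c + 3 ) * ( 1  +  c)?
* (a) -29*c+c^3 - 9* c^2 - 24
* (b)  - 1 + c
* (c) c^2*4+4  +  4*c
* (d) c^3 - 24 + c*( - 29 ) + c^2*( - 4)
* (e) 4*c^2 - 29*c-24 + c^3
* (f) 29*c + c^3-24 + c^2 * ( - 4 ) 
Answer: d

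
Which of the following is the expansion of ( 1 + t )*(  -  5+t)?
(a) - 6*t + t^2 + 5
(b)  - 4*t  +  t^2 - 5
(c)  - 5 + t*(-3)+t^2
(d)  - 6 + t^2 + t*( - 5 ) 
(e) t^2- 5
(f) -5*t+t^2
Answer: b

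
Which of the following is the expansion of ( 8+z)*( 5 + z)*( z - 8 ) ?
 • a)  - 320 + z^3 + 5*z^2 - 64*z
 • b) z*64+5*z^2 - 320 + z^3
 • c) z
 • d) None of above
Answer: a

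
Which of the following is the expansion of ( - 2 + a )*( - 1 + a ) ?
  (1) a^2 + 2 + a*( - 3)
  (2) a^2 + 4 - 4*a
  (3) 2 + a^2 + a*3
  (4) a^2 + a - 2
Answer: 1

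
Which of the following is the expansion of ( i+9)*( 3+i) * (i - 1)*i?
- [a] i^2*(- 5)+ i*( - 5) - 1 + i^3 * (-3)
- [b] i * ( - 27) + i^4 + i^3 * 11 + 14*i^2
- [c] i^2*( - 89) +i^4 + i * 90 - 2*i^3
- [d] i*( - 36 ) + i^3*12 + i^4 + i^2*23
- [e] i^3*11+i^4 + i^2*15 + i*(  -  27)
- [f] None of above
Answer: e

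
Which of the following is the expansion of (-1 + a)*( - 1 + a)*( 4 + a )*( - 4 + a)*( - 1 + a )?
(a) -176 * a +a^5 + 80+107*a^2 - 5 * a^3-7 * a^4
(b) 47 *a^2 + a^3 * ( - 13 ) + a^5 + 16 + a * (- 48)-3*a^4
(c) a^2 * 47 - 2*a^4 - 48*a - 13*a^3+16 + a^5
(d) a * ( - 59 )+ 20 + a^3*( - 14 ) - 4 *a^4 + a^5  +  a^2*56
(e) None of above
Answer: b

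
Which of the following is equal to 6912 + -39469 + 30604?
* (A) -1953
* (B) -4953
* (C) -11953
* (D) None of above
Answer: A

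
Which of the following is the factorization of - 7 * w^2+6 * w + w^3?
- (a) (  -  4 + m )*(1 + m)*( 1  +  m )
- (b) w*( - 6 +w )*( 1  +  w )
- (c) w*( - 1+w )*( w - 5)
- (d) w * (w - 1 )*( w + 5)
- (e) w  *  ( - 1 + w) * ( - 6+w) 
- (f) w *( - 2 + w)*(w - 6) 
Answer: e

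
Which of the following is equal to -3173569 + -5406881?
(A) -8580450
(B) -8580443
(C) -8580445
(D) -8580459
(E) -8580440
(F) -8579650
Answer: A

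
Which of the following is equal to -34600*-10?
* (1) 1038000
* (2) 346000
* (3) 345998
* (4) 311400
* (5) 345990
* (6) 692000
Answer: 2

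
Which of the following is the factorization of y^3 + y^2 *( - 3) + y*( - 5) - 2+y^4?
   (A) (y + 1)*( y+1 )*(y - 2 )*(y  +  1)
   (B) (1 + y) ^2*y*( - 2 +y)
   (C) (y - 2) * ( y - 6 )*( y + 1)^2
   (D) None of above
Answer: A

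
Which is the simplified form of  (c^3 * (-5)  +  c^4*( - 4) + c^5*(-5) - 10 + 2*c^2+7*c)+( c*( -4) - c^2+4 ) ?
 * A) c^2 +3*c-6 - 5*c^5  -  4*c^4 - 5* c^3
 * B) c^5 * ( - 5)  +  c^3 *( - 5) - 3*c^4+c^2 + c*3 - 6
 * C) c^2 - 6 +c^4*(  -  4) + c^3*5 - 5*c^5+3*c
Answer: A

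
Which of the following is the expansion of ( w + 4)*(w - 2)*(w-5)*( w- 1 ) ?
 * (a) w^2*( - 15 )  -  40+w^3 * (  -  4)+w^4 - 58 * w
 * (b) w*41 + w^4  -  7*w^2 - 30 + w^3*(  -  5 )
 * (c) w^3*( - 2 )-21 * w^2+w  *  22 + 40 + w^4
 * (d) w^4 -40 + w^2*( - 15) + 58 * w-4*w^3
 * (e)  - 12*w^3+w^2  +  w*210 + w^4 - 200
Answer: d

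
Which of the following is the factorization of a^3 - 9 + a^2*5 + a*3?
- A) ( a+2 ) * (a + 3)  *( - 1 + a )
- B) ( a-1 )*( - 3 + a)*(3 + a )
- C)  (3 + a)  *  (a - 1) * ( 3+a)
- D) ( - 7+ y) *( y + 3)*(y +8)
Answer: C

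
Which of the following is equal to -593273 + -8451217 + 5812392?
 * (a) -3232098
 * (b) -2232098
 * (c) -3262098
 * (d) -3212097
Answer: a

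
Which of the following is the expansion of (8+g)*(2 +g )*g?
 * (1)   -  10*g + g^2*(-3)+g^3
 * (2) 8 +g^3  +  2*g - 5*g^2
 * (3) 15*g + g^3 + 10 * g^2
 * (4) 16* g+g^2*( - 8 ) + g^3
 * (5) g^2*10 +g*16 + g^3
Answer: 5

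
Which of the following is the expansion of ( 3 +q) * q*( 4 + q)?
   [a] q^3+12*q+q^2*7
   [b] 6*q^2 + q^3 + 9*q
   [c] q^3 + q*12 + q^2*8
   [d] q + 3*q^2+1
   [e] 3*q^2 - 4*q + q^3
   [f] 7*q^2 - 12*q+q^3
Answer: a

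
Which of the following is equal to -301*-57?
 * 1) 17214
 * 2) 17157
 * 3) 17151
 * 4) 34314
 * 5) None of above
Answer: 2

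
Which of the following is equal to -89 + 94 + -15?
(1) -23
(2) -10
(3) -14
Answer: 2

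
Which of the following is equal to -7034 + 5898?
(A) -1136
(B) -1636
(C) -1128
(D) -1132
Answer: A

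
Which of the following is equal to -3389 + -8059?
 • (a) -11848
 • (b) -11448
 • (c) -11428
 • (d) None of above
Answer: b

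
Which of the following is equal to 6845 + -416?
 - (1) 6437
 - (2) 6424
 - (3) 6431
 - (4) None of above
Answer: 4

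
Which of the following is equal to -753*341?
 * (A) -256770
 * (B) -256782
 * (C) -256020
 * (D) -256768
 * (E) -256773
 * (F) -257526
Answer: E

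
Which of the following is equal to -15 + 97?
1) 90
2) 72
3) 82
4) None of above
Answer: 3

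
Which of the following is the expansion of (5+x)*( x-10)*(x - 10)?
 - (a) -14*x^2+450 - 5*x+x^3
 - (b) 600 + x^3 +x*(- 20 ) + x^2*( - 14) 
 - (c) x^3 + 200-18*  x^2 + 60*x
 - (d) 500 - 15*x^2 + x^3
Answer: d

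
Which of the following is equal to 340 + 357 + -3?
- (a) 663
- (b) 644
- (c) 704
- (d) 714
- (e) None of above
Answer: e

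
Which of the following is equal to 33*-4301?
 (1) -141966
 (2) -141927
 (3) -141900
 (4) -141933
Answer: 4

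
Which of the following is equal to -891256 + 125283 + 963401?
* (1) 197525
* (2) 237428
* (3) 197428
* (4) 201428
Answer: 3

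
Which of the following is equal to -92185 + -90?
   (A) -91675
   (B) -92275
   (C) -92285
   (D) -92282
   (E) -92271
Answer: B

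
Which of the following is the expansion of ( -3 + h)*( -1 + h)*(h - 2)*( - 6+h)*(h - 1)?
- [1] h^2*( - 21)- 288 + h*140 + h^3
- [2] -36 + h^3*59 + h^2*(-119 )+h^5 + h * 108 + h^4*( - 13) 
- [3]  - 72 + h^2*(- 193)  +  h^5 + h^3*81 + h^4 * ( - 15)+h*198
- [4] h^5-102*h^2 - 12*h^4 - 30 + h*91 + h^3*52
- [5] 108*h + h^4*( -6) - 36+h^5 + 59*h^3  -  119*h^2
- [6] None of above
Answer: 2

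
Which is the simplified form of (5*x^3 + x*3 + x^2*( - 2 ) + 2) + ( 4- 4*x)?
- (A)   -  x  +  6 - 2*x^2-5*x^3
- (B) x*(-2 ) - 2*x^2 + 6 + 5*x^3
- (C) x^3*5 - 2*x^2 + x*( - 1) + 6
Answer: C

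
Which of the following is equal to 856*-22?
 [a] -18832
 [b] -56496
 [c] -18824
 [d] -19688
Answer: a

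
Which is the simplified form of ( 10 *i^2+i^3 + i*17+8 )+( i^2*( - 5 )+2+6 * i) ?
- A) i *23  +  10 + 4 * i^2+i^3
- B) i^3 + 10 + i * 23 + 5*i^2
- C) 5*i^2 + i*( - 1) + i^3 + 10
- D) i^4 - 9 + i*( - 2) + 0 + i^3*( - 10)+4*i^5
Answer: B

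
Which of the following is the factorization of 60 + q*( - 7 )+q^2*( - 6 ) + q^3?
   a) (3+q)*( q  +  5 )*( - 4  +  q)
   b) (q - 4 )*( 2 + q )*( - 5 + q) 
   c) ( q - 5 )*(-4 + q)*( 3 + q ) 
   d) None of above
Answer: c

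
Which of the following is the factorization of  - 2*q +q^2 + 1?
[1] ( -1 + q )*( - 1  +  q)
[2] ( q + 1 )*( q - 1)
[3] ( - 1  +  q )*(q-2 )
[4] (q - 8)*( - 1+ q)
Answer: 1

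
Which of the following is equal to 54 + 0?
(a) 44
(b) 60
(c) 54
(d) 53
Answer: c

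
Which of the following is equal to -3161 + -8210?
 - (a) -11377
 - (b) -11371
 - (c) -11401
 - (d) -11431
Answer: b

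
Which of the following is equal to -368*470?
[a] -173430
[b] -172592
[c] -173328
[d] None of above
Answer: d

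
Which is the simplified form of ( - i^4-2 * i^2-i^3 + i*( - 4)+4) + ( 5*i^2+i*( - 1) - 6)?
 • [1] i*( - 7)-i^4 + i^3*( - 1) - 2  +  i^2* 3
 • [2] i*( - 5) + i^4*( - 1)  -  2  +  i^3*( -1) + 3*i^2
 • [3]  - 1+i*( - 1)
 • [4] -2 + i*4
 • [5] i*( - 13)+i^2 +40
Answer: 2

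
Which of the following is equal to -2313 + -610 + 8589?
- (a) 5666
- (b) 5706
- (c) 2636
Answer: a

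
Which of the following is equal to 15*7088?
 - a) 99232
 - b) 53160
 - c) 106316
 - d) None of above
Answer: d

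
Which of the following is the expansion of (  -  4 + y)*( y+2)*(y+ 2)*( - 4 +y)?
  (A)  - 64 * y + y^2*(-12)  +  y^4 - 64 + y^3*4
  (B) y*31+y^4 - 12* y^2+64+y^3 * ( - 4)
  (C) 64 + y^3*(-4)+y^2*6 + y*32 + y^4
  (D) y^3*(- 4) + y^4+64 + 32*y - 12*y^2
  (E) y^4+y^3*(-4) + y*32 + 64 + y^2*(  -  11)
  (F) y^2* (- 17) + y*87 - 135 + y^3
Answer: D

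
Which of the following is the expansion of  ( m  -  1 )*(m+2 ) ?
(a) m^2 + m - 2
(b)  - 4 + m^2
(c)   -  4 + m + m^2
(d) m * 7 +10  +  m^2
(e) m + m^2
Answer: a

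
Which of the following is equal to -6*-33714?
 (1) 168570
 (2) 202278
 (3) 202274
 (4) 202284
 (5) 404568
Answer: 4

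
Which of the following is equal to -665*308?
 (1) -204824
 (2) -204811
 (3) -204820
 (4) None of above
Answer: 3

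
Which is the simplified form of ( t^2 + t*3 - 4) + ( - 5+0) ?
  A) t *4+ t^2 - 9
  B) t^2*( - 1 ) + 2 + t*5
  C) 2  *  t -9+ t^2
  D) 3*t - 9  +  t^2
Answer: D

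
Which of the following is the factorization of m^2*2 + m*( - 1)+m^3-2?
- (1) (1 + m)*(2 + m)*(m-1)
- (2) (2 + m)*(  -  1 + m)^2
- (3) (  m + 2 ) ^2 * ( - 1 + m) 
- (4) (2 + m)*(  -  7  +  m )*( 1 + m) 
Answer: 1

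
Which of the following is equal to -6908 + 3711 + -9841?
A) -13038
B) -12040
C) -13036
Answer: A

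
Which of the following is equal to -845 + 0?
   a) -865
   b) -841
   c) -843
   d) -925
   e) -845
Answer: e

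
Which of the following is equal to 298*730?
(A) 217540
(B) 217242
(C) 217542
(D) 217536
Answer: A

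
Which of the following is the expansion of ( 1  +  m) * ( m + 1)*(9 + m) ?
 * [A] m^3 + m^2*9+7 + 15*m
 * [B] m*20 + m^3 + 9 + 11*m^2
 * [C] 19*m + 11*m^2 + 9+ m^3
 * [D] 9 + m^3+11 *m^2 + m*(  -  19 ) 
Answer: C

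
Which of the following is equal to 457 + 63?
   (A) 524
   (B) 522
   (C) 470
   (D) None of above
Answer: D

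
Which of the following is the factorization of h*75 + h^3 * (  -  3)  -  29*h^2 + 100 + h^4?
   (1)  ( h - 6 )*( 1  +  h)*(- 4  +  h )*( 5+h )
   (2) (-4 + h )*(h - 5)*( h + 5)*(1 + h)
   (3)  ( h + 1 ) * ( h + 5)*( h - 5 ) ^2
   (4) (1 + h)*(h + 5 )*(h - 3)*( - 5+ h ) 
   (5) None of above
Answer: 2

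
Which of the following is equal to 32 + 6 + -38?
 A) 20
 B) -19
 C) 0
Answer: C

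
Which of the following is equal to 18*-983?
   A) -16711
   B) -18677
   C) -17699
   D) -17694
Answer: D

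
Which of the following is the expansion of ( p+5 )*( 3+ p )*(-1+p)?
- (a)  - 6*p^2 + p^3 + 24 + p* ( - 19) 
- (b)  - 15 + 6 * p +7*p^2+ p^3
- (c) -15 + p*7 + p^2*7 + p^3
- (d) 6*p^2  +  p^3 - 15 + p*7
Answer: c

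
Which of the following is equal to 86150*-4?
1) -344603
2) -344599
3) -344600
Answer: 3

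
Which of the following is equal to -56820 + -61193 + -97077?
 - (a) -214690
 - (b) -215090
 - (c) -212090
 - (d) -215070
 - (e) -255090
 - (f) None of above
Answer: b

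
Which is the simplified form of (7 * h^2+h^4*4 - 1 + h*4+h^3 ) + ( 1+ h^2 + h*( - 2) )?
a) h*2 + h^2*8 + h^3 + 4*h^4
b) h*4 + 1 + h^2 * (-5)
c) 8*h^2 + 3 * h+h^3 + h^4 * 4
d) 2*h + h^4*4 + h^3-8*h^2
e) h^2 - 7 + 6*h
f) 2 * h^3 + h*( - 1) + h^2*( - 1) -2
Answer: a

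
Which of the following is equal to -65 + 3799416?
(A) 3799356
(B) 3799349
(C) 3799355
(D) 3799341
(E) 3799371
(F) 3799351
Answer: F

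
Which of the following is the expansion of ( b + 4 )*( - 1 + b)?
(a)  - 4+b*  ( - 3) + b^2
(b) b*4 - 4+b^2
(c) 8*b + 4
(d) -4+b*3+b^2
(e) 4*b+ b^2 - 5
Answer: d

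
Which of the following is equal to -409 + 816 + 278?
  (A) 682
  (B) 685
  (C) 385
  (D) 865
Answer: B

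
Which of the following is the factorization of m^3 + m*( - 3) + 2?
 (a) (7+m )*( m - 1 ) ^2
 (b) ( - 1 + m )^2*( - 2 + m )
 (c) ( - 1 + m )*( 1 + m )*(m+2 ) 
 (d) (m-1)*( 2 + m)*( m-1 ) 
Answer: d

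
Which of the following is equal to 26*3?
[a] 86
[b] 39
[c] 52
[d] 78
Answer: d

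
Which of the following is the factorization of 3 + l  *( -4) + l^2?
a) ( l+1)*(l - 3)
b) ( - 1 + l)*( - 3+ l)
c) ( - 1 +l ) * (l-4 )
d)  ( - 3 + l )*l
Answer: b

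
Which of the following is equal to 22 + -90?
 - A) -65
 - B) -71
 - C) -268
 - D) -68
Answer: D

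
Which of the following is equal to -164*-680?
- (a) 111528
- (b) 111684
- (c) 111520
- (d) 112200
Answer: c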